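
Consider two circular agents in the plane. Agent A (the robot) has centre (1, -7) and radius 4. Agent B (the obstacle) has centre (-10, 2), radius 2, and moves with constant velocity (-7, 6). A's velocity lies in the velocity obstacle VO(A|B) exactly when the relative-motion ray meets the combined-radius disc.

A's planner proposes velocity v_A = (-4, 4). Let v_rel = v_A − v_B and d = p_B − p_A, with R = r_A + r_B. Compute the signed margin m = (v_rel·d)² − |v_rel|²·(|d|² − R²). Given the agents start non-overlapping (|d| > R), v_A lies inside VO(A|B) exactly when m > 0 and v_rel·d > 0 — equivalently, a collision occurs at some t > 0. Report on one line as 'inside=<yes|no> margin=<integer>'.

d = (-11, 9),  |d|² = 202;  R = 4+2 = 6,  c = 202−6² = 166
v_rel = (3, -2),  |v_rel|² = 13;  v_rel·d = (3)·(-11) + (-2)·(9) = -51
13·t² + 102·t + 166 = 0  ⇒  m = (-51)² − 13·166 = 443
m = 443 > 0,  v_rel·d = -51 < 0  ⇒  outside

inside=no margin=443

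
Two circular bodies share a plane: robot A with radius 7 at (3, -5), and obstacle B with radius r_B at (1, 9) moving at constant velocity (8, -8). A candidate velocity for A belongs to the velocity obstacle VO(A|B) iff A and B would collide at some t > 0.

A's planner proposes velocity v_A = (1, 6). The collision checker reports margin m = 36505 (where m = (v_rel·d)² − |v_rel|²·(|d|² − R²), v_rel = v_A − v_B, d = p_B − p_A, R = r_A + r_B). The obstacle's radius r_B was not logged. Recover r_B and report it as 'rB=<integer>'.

m = 36505
d = (-2, 14);  v_rel = (-7, 14),  |v_rel|² = 245
v_rel×d = (-7)·(14) − (14)·(-2) = -70
since m = R²·245 − (-70)²:  R² = (4900 + 36505) / 245 = 169
R = √169 = 13  ⇒  r_B = 13 − 7 = 6

rB=6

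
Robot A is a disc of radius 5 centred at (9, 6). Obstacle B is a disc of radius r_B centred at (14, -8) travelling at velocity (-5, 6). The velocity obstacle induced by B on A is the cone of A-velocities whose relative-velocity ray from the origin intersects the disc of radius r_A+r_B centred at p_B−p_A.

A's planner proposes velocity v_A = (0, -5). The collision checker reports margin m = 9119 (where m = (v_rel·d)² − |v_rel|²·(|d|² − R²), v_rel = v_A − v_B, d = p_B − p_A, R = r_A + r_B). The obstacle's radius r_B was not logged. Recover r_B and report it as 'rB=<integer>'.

m = 9119
d = (5, -14);  v_rel = (5, -11),  |v_rel|² = 146
v_rel×d = (5)·(-14) − (-11)·(5) = -15
since m = R²·146 − (-15)²:  R² = (225 + 9119) / 146 = 64
R = √64 = 8  ⇒  r_B = 8 − 5 = 3

rB=3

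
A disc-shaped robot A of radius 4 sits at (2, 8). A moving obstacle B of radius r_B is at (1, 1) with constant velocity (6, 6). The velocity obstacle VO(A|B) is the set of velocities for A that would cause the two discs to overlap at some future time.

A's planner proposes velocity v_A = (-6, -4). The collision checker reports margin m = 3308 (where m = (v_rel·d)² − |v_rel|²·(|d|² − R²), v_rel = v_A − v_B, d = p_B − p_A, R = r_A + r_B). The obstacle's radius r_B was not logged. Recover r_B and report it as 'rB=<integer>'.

m = 3308
d = (-1, -7);  v_rel = (-12, -10),  |v_rel|² = 244
v_rel×d = (-12)·(-7) − (-10)·(-1) = 74
since m = R²·244 − 74²:  R² = (5476 + 3308) / 244 = 36
R = √36 = 6  ⇒  r_B = 6 − 4 = 2

rB=2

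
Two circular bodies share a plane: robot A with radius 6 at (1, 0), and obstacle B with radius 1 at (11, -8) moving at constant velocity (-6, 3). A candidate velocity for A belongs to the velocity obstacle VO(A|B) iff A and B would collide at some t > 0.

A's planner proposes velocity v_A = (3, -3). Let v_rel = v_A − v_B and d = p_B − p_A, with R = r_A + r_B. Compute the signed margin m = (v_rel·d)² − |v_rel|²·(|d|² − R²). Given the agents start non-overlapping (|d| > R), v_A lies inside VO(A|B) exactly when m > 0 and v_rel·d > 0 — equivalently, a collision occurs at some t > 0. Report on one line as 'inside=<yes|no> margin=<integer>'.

d = (10, -8),  |d|² = 164;  R = 6+1 = 7,  c = 164−7² = 115
v_rel = (9, -6),  |v_rel|² = 117;  v_rel·d = (9)·(10) + (-6)·(-8) = 138
117·t² − 276·t + 115 = 0  ⇒  m = 138² − 117·115 = 5589
m = 5589 > 0,  v_rel·d = 138 > 0  ⇒  inside

inside=yes margin=5589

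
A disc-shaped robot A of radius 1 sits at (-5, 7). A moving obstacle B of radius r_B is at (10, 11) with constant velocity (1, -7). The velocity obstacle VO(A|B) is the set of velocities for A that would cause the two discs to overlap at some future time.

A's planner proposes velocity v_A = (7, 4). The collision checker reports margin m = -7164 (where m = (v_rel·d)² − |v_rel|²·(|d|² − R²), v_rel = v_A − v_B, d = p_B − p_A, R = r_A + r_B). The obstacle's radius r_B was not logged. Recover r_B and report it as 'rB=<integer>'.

m = -7164
d = (15, 4);  v_rel = (6, 11),  |v_rel|² = 157
v_rel×d = (6)·(4) − (11)·(15) = -141
since m = R²·157 − (-141)²:  R² = (19881 + -7164) / 157 = 81
R = √81 = 9  ⇒  r_B = 9 − 1 = 8

rB=8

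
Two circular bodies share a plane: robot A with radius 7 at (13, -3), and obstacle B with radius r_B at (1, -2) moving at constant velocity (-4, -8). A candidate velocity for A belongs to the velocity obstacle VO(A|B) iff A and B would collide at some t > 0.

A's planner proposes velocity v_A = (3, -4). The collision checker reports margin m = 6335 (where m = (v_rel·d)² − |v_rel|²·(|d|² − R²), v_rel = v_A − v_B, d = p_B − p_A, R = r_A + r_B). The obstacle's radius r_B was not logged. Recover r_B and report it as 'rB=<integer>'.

m = 6335
d = (-12, 1);  v_rel = (7, 4),  |v_rel|² = 65
v_rel×d = (7)·(1) − (4)·(-12) = 55
since m = R²·65 − 55²:  R² = (3025 + 6335) / 65 = 144
R = √144 = 12  ⇒  r_B = 12 − 7 = 5

rB=5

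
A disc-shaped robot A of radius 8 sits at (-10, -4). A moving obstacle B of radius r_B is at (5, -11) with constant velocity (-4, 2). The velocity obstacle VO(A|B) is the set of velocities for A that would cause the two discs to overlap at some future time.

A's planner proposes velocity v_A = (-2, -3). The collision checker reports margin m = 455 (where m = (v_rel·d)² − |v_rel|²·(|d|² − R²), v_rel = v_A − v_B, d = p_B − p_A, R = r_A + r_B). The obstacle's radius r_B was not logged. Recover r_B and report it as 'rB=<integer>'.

m = 455
d = (15, -7);  v_rel = (2, -5),  |v_rel|² = 29
v_rel×d = (2)·(-7) − (-5)·(15) = 61
since m = R²·29 − 61²:  R² = (3721 + 455) / 29 = 144
R = √144 = 12  ⇒  r_B = 12 − 8 = 4

rB=4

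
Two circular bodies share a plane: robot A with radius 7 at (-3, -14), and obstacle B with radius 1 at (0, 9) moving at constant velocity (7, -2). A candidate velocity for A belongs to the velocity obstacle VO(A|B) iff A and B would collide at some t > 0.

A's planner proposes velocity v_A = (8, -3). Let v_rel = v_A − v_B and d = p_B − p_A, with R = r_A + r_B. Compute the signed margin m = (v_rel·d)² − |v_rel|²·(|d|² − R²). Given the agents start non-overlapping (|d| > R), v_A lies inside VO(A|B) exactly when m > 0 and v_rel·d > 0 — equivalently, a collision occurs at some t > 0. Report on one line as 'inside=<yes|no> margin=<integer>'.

d = (3, 23),  |d|² = 538;  R = 7+1 = 8,  c = 538−8² = 474
v_rel = (1, -1),  |v_rel|² = 2;  v_rel·d = (1)·(3) + (-1)·(23) = -20
2·t² + 40·t + 474 = 0  ⇒  m = (-20)² − 2·474 = -548
m = -548 < 0,  v_rel·d = -20 < 0  ⇒  outside

inside=no margin=-548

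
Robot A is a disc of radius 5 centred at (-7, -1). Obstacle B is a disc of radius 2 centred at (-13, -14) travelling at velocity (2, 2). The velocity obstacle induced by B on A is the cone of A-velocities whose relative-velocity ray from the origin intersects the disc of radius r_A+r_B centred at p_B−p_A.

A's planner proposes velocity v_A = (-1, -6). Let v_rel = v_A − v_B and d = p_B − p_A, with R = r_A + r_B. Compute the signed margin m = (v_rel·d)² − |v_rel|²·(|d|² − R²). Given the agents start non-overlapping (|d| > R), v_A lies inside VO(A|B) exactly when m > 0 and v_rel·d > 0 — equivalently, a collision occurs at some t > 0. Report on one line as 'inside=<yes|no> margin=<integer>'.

d = (-6, -13),  |d|² = 205;  R = 5+2 = 7,  c = 205−7² = 156
v_rel = (-3, -8),  |v_rel|² = 73;  v_rel·d = (-3)·(-6) + (-8)·(-13) = 122
73·t² − 244·t + 156 = 0  ⇒  m = 122² − 73·156 = 3496
m = 3496 > 0,  v_rel·d = 122 > 0  ⇒  inside

inside=yes margin=3496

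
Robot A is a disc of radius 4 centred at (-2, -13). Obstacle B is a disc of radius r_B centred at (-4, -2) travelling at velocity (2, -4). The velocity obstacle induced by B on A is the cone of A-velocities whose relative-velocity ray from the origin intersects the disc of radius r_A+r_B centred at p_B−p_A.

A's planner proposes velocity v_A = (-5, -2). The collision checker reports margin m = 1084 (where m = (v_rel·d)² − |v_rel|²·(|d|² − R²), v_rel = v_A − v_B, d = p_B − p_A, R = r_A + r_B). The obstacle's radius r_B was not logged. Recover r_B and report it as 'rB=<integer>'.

m = 1084
d = (-2, 11);  v_rel = (-7, 2),  |v_rel|² = 53
v_rel×d = (-7)·(11) − (2)·(-2) = -73
since m = R²·53 − (-73)²:  R² = (5329 + 1084) / 53 = 121
R = √121 = 11  ⇒  r_B = 11 − 4 = 7

rB=7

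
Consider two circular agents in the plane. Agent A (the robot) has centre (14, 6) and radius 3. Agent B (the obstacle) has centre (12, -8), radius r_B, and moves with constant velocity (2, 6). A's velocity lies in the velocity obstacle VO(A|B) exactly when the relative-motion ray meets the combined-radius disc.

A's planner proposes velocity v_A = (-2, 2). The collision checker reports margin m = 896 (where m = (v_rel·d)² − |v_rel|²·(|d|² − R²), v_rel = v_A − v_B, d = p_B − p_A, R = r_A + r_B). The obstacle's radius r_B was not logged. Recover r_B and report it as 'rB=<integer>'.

m = 896
d = (-2, -14);  v_rel = (-4, -4),  |v_rel|² = 32
v_rel×d = (-4)·(-14) − (-4)·(-2) = 48
since m = R²·32 − 48²:  R² = (2304 + 896) / 32 = 100
R = √100 = 10  ⇒  r_B = 10 − 3 = 7

rB=7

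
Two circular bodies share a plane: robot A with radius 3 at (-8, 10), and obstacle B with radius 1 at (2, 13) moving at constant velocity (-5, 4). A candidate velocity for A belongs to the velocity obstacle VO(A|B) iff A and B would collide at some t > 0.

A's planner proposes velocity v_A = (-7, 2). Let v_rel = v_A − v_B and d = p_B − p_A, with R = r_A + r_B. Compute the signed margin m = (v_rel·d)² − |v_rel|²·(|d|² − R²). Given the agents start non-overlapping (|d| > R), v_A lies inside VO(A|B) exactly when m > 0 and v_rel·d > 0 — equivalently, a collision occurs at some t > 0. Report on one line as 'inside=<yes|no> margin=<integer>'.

d = (10, 3),  |d|² = 109;  R = 3+1 = 4,  c = 109−4² = 93
v_rel = (-2, -2),  |v_rel|² = 8;  v_rel·d = (-2)·(10) + (-2)·(3) = -26
8·t² + 52·t + 93 = 0  ⇒  m = (-26)² − 8·93 = -68
m = -68 < 0,  v_rel·d = -26 < 0  ⇒  outside

inside=no margin=-68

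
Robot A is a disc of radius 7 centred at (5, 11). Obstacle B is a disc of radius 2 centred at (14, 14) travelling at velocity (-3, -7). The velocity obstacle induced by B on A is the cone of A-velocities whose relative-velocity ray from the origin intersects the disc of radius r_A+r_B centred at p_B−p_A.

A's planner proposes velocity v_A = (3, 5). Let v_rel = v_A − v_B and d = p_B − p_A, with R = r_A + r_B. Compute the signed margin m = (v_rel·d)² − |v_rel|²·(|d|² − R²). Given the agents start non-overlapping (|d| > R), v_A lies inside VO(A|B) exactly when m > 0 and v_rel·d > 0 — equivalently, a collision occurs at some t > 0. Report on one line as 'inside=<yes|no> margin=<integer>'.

d = (9, 3),  |d|² = 90;  R = 7+2 = 9,  c = 90−9² = 9
v_rel = (6, 12),  |v_rel|² = 180;  v_rel·d = (6)·(9) + (12)·(3) = 90
180·t² − 180·t + 9 = 0  ⇒  m = 90² − 180·9 = 6480
m = 6480 > 0,  v_rel·d = 90 > 0  ⇒  inside

inside=yes margin=6480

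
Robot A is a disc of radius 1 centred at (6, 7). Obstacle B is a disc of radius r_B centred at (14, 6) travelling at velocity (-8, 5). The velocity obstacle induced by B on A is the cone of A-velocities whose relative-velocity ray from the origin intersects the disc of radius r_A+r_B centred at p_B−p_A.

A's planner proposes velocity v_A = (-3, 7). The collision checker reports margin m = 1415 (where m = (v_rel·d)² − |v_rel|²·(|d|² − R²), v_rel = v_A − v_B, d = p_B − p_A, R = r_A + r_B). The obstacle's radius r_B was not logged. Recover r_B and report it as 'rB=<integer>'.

m = 1415
d = (8, -1);  v_rel = (5, 2),  |v_rel|² = 29
v_rel×d = (5)·(-1) − (2)·(8) = -21
since m = R²·29 − (-21)²:  R² = (441 + 1415) / 29 = 64
R = √64 = 8  ⇒  r_B = 8 − 1 = 7

rB=7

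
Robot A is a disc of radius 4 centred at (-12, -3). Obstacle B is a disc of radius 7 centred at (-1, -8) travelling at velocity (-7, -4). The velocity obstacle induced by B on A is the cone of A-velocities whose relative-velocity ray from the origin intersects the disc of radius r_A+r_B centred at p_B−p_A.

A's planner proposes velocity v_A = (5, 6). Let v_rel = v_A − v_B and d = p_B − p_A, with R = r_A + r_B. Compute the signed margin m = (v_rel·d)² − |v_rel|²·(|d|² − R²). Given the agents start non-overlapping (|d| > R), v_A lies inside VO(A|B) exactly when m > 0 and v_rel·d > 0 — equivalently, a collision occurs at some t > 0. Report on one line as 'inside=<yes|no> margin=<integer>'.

d = (11, -5),  |d|² = 146;  R = 4+7 = 11,  c = 146−11² = 25
v_rel = (12, 10),  |v_rel|² = 244;  v_rel·d = (12)·(11) + (10)·(-5) = 82
244·t² − 164·t + 25 = 0  ⇒  m = 82² − 244·25 = 624
m = 624 > 0,  v_rel·d = 82 > 0  ⇒  inside

inside=yes margin=624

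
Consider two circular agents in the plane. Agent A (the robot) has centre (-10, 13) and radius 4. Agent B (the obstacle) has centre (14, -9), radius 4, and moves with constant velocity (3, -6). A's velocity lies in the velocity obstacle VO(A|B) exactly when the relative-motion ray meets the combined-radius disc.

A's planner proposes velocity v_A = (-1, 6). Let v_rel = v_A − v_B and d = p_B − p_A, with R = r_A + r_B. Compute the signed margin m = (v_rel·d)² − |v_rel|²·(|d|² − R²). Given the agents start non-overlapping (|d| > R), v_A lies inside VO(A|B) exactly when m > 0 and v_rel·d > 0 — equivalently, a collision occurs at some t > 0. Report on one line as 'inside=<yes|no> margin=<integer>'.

d = (24, -22),  |d|² = 1060;  R = 4+4 = 8,  c = 1060−8² = 996
v_rel = (-4, 12),  |v_rel|² = 160;  v_rel·d = (-4)·(24) + (12)·(-22) = -360
160·t² + 720·t + 996 = 0  ⇒  m = (-360)² − 160·996 = -29760
m = -29760 < 0,  v_rel·d = -360 < 0  ⇒  outside

inside=no margin=-29760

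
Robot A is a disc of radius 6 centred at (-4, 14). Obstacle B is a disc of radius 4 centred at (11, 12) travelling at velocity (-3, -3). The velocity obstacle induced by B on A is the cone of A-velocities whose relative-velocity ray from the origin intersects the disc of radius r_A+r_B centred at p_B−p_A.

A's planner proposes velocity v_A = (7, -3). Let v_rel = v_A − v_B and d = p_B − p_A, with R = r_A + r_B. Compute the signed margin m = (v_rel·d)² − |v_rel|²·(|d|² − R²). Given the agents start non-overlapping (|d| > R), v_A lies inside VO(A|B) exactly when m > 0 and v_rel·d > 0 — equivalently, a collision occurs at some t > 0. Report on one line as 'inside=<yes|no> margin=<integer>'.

d = (15, -2),  |d|² = 229;  R = 6+4 = 10,  c = 229−10² = 129
v_rel = (10, 0),  |v_rel|² = 100;  v_rel·d = (10)·(15) + (0)·(-2) = 150
100·t² − 300·t + 129 = 0  ⇒  m = 150² − 100·129 = 9600
m = 9600 > 0,  v_rel·d = 150 > 0  ⇒  inside

inside=yes margin=9600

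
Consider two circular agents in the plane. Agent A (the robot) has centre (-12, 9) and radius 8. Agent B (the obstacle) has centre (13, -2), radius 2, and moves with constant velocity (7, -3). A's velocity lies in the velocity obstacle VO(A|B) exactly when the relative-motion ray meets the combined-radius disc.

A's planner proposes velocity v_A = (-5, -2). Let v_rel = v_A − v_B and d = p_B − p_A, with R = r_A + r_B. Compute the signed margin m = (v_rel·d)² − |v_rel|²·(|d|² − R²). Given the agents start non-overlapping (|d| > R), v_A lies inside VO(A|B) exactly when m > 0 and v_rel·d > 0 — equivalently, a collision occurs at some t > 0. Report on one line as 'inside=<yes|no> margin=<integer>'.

d = (25, -11),  |d|² = 746;  R = 8+2 = 10,  c = 746−10² = 646
v_rel = (-12, 1),  |v_rel|² = 145;  v_rel·d = (-12)·(25) + (1)·(-11) = -311
145·t² + 622·t + 646 = 0  ⇒  m = (-311)² − 145·646 = 3051
m = 3051 > 0,  v_rel·d = -311 < 0  ⇒  outside

inside=no margin=3051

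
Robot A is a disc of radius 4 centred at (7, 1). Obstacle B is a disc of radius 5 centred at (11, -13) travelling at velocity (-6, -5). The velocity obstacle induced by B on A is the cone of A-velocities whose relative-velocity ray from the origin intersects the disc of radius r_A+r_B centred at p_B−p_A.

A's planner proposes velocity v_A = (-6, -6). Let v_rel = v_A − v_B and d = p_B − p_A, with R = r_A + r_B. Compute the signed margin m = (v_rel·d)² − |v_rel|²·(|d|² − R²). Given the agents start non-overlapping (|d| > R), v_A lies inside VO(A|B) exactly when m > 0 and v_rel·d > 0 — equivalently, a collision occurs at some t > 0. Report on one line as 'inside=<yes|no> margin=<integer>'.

d = (4, -14),  |d|² = 212;  R = 4+5 = 9,  c = 212−9² = 131
v_rel = (0, -1),  |v_rel|² = 1;  v_rel·d = (0)·(4) + (-1)·(-14) = 14
1·t² − 28·t + 131 = 0  ⇒  m = 14² − 1·131 = 65
m = 65 > 0,  v_rel·d = 14 > 0  ⇒  inside

inside=yes margin=65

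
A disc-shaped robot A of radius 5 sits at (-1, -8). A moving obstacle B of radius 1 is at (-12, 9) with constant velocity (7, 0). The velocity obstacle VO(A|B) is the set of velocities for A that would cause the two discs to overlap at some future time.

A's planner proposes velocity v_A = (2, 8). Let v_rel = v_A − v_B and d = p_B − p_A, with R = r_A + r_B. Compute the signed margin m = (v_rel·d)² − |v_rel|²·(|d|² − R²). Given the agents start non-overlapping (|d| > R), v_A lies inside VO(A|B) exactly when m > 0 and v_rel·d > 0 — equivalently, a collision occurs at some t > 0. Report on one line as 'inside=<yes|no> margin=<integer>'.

d = (-11, 17),  |d|² = 410;  R = 5+1 = 6,  c = 410−6² = 374
v_rel = (-5, 8),  |v_rel|² = 89;  v_rel·d = (-5)·(-11) + (8)·(17) = 191
89·t² − 382·t + 374 = 0  ⇒  m = 191² − 89·374 = 3195
m = 3195 > 0,  v_rel·d = 191 > 0  ⇒  inside

inside=yes margin=3195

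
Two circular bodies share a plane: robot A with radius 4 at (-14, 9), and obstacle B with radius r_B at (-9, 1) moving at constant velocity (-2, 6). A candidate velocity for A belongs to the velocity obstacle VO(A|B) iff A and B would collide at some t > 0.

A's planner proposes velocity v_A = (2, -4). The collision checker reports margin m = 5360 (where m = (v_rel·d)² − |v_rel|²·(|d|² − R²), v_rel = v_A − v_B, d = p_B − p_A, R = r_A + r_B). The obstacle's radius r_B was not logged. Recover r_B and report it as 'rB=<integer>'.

m = 5360
d = (5, -8);  v_rel = (4, -10),  |v_rel|² = 116
v_rel×d = (4)·(-8) − (-10)·(5) = 18
since m = R²·116 − 18²:  R² = (324 + 5360) / 116 = 49
R = √49 = 7  ⇒  r_B = 7 − 4 = 3

rB=3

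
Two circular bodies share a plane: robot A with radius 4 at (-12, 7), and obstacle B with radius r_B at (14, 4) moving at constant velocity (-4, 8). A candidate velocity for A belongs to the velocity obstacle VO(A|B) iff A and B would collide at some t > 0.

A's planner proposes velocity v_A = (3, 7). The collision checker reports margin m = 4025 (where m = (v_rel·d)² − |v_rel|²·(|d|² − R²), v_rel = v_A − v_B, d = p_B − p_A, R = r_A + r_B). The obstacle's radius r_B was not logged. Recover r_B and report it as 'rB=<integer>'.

m = 4025
d = (26, -3);  v_rel = (7, -1),  |v_rel|² = 50
v_rel×d = (7)·(-3) − (-1)·(26) = 5
since m = R²·50 − 5²:  R² = (25 + 4025) / 50 = 81
R = √81 = 9  ⇒  r_B = 9 − 4 = 5

rB=5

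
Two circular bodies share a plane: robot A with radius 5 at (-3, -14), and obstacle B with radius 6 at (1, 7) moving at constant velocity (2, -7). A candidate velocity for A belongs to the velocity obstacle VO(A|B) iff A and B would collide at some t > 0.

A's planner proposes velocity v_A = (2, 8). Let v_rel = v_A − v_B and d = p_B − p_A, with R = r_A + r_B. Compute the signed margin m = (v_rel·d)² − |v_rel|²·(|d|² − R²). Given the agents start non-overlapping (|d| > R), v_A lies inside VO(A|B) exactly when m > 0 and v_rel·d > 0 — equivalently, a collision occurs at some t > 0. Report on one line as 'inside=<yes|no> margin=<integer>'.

d = (4, 21),  |d|² = 457;  R = 5+6 = 11,  c = 457−11² = 336
v_rel = (0, 15),  |v_rel|² = 225;  v_rel·d = (0)·(4) + (15)·(21) = 315
225·t² − 630·t + 336 = 0  ⇒  m = 315² − 225·336 = 23625
m = 23625 > 0,  v_rel·d = 315 > 0  ⇒  inside

inside=yes margin=23625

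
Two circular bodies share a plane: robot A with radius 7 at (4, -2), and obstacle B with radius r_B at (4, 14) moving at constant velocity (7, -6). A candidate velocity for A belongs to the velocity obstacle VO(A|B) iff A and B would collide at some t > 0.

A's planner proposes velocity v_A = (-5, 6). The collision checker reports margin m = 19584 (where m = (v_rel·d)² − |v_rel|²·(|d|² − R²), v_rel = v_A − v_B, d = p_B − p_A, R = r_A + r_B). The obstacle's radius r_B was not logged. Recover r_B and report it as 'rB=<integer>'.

m = 19584
d = (0, 16);  v_rel = (-12, 12),  |v_rel|² = 288
v_rel×d = (-12)·(16) − (12)·(0) = -192
since m = R²·288 − (-192)²:  R² = (36864 + 19584) / 288 = 196
R = √196 = 14  ⇒  r_B = 14 − 7 = 7

rB=7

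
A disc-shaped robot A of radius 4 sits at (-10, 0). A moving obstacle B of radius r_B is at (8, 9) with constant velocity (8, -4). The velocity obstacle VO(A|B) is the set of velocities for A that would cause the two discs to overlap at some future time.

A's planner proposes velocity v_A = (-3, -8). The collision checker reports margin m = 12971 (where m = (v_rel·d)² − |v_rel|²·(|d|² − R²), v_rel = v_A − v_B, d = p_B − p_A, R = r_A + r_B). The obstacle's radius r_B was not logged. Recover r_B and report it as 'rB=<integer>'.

m = 12971
d = (18, 9);  v_rel = (-11, -4),  |v_rel|² = 137
v_rel×d = (-11)·(9) − (-4)·(18) = -27
since m = R²·137 − (-27)²:  R² = (729 + 12971) / 137 = 100
R = √100 = 10  ⇒  r_B = 10 − 4 = 6

rB=6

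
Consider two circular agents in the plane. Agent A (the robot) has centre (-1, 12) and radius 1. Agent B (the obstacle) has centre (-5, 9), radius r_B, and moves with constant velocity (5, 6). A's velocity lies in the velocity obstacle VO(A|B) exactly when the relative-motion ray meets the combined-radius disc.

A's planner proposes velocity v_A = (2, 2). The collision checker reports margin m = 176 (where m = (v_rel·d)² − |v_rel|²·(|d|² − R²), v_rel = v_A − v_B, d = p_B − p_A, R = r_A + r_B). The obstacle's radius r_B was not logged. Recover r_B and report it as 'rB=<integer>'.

m = 176
d = (-4, -3);  v_rel = (-3, -4),  |v_rel|² = 25
v_rel×d = (-3)·(-3) − (-4)·(-4) = -7
since m = R²·25 − (-7)²:  R² = (49 + 176) / 25 = 9
R = √9 = 3  ⇒  r_B = 3 − 1 = 2

rB=2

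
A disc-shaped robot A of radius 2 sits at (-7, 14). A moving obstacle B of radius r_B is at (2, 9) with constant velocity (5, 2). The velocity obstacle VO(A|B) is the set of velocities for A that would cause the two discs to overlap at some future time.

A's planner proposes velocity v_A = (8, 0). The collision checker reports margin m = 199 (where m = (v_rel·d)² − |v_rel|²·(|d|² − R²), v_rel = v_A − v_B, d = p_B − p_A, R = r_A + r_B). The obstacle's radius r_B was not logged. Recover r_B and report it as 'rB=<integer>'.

m = 199
d = (9, -5);  v_rel = (3, -2),  |v_rel|² = 13
v_rel×d = (3)·(-5) − (-2)·(9) = 3
since m = R²·13 − 3²:  R² = (9 + 199) / 13 = 16
R = √16 = 4  ⇒  r_B = 4 − 2 = 2

rB=2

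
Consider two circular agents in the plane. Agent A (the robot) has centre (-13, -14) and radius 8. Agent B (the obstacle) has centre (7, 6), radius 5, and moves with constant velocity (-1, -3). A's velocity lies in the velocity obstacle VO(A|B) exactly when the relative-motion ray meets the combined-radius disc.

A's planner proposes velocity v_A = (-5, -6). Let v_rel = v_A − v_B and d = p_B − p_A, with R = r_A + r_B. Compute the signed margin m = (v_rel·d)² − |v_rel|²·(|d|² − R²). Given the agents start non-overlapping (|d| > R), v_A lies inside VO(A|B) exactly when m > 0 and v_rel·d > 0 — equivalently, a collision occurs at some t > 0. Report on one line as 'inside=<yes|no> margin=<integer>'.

d = (20, 20),  |d|² = 800;  R = 8+5 = 13,  c = 800−13² = 631
v_rel = (-4, -3),  |v_rel|² = 25;  v_rel·d = (-4)·(20) + (-3)·(20) = -140
25·t² + 280·t + 631 = 0  ⇒  m = (-140)² − 25·631 = 3825
m = 3825 > 0,  v_rel·d = -140 < 0  ⇒  outside

inside=no margin=3825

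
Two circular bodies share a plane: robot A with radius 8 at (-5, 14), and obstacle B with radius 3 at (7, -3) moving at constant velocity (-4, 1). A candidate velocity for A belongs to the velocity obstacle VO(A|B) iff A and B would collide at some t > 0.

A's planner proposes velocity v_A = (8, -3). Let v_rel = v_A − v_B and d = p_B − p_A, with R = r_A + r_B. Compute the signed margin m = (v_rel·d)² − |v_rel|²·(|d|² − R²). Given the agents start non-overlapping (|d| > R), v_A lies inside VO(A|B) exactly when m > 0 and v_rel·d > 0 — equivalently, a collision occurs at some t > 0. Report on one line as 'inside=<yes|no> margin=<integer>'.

d = (12, -17),  |d|² = 433;  R = 8+3 = 11,  c = 433−11² = 312
v_rel = (12, -4),  |v_rel|² = 160;  v_rel·d = (12)·(12) + (-4)·(-17) = 212
160·t² − 424·t + 312 = 0  ⇒  m = 212² − 160·312 = -4976
m = -4976 < 0,  v_rel·d = 212 > 0  ⇒  outside

inside=no margin=-4976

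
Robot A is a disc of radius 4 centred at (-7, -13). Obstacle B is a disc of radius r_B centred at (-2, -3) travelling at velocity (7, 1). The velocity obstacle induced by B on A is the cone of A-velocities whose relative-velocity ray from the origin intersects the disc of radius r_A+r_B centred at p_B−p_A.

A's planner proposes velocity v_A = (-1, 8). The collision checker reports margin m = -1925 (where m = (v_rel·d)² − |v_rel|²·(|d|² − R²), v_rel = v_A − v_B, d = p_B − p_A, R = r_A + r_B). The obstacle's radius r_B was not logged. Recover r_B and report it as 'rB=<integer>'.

m = -1925
d = (5, 10);  v_rel = (-8, 7),  |v_rel|² = 113
v_rel×d = (-8)·(10) − (7)·(5) = -115
since m = R²·113 − (-115)²:  R² = (13225 + -1925) / 113 = 100
R = √100 = 10  ⇒  r_B = 10 − 4 = 6

rB=6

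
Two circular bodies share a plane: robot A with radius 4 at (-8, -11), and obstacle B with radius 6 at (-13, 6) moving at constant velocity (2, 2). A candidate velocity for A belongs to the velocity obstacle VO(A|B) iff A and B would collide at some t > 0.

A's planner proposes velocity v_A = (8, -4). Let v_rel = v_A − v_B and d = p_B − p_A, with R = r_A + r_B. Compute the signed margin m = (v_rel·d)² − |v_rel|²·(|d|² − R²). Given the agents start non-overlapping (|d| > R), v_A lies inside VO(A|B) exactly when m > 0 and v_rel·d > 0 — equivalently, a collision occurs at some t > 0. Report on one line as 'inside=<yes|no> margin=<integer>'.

d = (-5, 17),  |d|² = 314;  R = 4+6 = 10,  c = 314−10² = 214
v_rel = (6, -6),  |v_rel|² = 72;  v_rel·d = (6)·(-5) + (-6)·(17) = -132
72·t² + 264·t + 214 = 0  ⇒  m = (-132)² − 72·214 = 2016
m = 2016 > 0,  v_rel·d = -132 < 0  ⇒  outside

inside=no margin=2016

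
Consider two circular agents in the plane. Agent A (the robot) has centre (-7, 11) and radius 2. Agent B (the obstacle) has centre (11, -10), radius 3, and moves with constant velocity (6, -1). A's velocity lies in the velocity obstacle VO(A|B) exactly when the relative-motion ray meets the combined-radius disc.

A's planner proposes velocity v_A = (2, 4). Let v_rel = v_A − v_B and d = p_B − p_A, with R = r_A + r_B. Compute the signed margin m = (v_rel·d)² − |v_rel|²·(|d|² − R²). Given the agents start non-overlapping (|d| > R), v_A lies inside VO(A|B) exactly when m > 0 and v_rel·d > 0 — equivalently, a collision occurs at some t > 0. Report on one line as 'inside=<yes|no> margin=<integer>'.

d = (18, -21),  |d|² = 765;  R = 2+3 = 5,  c = 765−5² = 740
v_rel = (-4, 5),  |v_rel|² = 41;  v_rel·d = (-4)·(18) + (5)·(-21) = -177
41·t² + 354·t + 740 = 0  ⇒  m = (-177)² − 41·740 = 989
m = 989 > 0,  v_rel·d = -177 < 0  ⇒  outside

inside=no margin=989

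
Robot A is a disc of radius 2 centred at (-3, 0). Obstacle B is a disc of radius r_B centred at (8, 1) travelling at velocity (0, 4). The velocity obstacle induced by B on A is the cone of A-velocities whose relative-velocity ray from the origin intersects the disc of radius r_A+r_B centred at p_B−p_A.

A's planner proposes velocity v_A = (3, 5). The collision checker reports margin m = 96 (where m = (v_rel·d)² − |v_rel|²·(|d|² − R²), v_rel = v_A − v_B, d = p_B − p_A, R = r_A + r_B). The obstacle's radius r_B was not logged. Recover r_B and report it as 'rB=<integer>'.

m = 96
d = (11, 1);  v_rel = (3, 1),  |v_rel|² = 10
v_rel×d = (3)·(1) − (1)·(11) = -8
since m = R²·10 − (-8)²:  R² = (64 + 96) / 10 = 16
R = √16 = 4  ⇒  r_B = 4 − 2 = 2

rB=2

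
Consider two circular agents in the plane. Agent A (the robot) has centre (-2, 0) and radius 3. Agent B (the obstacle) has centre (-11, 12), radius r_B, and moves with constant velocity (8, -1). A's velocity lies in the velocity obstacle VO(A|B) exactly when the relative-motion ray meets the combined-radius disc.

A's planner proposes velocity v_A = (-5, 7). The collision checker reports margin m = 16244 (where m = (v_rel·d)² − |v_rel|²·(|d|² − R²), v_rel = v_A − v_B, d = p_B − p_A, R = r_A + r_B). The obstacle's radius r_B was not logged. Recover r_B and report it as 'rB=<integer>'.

m = 16244
d = (-9, 12);  v_rel = (-13, 8),  |v_rel|² = 233
v_rel×d = (-13)·(12) − (8)·(-9) = -84
since m = R²·233 − (-84)²:  R² = (7056 + 16244) / 233 = 100
R = √100 = 10  ⇒  r_B = 10 − 3 = 7

rB=7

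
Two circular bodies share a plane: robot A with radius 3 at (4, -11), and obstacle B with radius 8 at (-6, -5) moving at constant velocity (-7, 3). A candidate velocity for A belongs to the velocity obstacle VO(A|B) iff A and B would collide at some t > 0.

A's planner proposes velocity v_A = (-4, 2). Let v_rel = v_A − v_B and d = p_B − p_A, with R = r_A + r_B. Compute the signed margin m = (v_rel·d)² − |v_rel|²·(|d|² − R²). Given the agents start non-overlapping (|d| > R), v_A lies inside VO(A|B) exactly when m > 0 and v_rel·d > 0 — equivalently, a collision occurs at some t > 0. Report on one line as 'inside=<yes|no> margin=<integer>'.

d = (-10, 6),  |d|² = 136;  R = 3+8 = 11,  c = 136−11² = 15
v_rel = (3, -1),  |v_rel|² = 10;  v_rel·d = (3)·(-10) + (-1)·(6) = -36
10·t² + 72·t + 15 = 0  ⇒  m = (-36)² − 10·15 = 1146
m = 1146 > 0,  v_rel·d = -36 < 0  ⇒  outside

inside=no margin=1146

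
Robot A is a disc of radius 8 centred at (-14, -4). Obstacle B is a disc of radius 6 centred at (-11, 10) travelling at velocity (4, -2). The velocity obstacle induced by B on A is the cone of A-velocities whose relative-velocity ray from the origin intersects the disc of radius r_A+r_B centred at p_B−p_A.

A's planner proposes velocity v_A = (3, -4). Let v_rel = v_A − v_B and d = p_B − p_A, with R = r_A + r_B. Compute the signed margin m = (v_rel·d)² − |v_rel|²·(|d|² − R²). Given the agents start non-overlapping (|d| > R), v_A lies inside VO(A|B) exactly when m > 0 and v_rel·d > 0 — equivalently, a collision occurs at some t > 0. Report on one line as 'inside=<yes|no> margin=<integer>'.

d = (3, 14),  |d|² = 205;  R = 8+6 = 14,  c = 205−14² = 9
v_rel = (-1, -2),  |v_rel|² = 5;  v_rel·d = (-1)·(3) + (-2)·(14) = -31
5·t² + 62·t + 9 = 0  ⇒  m = (-31)² − 5·9 = 916
m = 916 > 0,  v_rel·d = -31 < 0  ⇒  outside

inside=no margin=916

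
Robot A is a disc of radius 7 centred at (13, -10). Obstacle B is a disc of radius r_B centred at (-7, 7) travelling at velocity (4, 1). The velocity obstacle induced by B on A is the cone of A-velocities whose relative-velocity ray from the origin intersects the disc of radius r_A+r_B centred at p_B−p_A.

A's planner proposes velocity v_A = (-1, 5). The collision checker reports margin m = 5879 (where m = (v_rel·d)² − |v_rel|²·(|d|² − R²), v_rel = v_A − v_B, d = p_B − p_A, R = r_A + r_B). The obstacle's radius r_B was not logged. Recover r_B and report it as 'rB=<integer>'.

m = 5879
d = (-20, 17);  v_rel = (-5, 4),  |v_rel|² = 41
v_rel×d = (-5)·(17) − (4)·(-20) = -5
since m = R²·41 − (-5)²:  R² = (25 + 5879) / 41 = 144
R = √144 = 12  ⇒  r_B = 12 − 7 = 5

rB=5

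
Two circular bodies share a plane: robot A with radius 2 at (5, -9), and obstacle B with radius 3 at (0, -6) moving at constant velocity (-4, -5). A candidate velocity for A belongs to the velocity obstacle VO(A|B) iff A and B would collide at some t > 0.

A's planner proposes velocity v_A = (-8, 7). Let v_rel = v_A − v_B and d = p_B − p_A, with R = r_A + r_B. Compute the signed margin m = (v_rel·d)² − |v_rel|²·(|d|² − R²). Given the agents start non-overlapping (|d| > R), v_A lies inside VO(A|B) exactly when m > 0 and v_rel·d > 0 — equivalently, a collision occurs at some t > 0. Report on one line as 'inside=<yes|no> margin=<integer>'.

d = (-5, 3),  |d|² = 34;  R = 2+3 = 5,  c = 34−5² = 9
v_rel = (-4, 12),  |v_rel|² = 160;  v_rel·d = (-4)·(-5) + (12)·(3) = 56
160·t² − 112·t + 9 = 0  ⇒  m = 56² − 160·9 = 1696
m = 1696 > 0,  v_rel·d = 56 > 0  ⇒  inside

inside=yes margin=1696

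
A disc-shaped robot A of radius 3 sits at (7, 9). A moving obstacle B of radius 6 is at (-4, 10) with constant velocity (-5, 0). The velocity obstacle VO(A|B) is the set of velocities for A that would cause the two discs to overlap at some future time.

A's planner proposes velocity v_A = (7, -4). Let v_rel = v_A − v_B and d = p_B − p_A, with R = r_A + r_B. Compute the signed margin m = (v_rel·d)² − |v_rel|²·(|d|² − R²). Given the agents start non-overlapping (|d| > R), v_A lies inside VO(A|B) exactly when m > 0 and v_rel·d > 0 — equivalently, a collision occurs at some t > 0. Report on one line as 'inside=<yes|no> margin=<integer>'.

d = (-11, 1),  |d|² = 122;  R = 3+6 = 9,  c = 122−9² = 41
v_rel = (12, -4),  |v_rel|² = 160;  v_rel·d = (12)·(-11) + (-4)·(1) = -136
160·t² + 272·t + 41 = 0  ⇒  m = (-136)² − 160·41 = 11936
m = 11936 > 0,  v_rel·d = -136 < 0  ⇒  outside

inside=no margin=11936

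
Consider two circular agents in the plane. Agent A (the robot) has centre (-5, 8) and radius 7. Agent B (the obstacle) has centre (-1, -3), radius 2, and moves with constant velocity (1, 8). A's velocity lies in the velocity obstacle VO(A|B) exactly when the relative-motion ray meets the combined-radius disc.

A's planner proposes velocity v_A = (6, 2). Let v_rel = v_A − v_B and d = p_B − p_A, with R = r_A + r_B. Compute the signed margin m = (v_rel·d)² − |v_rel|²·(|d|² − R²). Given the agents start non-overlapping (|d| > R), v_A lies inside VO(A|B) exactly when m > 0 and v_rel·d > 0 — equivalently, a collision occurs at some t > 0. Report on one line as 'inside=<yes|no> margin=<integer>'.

d = (4, -11),  |d|² = 137;  R = 7+2 = 9,  c = 137−9² = 56
v_rel = (5, -6),  |v_rel|² = 61;  v_rel·d = (5)·(4) + (-6)·(-11) = 86
61·t² − 172·t + 56 = 0  ⇒  m = 86² − 61·56 = 3980
m = 3980 > 0,  v_rel·d = 86 > 0  ⇒  inside

inside=yes margin=3980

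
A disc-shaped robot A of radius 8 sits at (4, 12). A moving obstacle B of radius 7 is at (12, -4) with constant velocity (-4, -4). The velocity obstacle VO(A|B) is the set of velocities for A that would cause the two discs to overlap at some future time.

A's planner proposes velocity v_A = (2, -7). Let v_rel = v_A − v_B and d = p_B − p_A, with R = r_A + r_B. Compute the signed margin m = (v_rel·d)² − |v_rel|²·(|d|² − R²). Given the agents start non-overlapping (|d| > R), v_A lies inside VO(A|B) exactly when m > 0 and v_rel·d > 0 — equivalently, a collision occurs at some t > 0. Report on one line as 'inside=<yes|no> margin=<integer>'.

d = (8, -16),  |d|² = 320;  R = 8+7 = 15,  c = 320−15² = 95
v_rel = (6, -3),  |v_rel|² = 45;  v_rel·d = (6)·(8) + (-3)·(-16) = 96
45·t² − 192·t + 95 = 0  ⇒  m = 96² − 45·95 = 4941
m = 4941 > 0,  v_rel·d = 96 > 0  ⇒  inside

inside=yes margin=4941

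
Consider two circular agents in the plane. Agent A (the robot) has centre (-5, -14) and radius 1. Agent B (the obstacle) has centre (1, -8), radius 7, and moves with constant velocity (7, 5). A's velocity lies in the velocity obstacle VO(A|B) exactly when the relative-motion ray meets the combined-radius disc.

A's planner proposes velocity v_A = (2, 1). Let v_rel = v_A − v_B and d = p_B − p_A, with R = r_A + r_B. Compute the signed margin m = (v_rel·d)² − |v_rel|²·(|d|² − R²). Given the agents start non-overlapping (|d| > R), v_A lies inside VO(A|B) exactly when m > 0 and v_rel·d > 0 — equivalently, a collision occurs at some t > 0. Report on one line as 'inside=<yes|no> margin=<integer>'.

d = (6, 6),  |d|² = 72;  R = 1+7 = 8,  c = 72−8² = 8
v_rel = (-5, -4),  |v_rel|² = 41;  v_rel·d = (-5)·(6) + (-4)·(6) = -54
41·t² + 108·t + 8 = 0  ⇒  m = (-54)² − 41·8 = 2588
m = 2588 > 0,  v_rel·d = -54 < 0  ⇒  outside

inside=no margin=2588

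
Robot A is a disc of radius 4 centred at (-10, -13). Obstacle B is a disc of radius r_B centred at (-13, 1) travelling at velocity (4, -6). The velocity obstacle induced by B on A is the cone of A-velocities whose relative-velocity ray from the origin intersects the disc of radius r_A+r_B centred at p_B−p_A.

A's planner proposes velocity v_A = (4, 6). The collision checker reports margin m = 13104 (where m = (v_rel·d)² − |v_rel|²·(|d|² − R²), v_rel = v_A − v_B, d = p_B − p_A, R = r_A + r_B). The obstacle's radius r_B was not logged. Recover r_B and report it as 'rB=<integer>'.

m = 13104
d = (-3, 14);  v_rel = (0, 12),  |v_rel|² = 144
v_rel×d = (0)·(14) − (12)·(-3) = 36
since m = R²·144 − 36²:  R² = (1296 + 13104) / 144 = 100
R = √100 = 10  ⇒  r_B = 10 − 4 = 6

rB=6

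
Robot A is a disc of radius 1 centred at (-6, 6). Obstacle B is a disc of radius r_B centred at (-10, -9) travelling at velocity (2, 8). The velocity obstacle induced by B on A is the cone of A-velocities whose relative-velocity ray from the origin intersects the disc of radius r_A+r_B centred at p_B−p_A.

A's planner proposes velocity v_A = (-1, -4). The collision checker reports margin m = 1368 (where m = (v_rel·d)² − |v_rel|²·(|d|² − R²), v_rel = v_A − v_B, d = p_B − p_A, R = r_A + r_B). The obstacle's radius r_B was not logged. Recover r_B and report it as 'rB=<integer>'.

m = 1368
d = (-4, -15);  v_rel = (-3, -12),  |v_rel|² = 153
v_rel×d = (-3)·(-15) − (-12)·(-4) = -3
since m = R²·153 − (-3)²:  R² = (9 + 1368) / 153 = 9
R = √9 = 3  ⇒  r_B = 3 − 1 = 2

rB=2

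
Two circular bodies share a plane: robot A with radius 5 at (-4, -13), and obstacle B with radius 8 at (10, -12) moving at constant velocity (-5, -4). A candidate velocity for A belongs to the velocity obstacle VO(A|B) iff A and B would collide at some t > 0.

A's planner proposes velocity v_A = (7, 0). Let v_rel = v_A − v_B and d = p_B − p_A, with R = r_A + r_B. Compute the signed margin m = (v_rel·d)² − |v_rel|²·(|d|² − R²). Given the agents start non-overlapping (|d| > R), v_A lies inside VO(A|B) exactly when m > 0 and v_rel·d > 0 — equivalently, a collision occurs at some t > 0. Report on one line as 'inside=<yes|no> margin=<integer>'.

d = (14, 1),  |d|² = 197;  R = 5+8 = 13,  c = 197−13² = 28
v_rel = (12, 4),  |v_rel|² = 160;  v_rel·d = (12)·(14) + (4)·(1) = 172
160·t² − 344·t + 28 = 0  ⇒  m = 172² − 160·28 = 25104
m = 25104 > 0,  v_rel·d = 172 > 0  ⇒  inside

inside=yes margin=25104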